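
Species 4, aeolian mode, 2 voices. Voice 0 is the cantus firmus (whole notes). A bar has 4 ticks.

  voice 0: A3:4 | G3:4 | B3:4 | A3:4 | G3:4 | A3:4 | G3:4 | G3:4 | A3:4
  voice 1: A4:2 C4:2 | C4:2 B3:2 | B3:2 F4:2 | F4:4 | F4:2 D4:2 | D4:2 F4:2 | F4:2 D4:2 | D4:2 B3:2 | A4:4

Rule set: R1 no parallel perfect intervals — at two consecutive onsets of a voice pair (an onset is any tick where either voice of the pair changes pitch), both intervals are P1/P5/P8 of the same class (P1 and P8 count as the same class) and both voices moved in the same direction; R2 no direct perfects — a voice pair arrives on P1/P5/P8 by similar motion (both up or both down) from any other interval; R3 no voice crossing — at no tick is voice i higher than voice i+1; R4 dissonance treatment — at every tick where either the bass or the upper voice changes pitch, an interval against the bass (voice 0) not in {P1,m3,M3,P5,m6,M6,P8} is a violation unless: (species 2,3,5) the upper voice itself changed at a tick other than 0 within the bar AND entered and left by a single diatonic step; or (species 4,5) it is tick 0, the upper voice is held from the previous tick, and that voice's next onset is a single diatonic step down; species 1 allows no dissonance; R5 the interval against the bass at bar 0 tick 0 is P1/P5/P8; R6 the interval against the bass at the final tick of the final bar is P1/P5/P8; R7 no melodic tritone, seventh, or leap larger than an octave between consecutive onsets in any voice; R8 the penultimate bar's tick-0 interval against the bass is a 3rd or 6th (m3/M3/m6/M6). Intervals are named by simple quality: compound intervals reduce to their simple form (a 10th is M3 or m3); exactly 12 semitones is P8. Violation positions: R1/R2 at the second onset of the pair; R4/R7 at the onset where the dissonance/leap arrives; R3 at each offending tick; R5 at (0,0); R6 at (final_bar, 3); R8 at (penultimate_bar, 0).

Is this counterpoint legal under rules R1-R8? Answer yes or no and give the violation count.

No (8 violations)

bar 0: v0=A3 v1=A4 (P8)
bar 1: v0=G3 v1=C4 (P4)
bar 2: v0=B3 v1=B3 (P1)
bar 3: v0=A3 v1=F4 (m6)
bar 4: v0=G3 v1=F4 (m7)
bar 5: v0=A3 v1=D4 (P4)
bar 6: v0=G3 v1=F4 (m7)
bar 7: v0=G3 v1=D4 (P5)
bar 8: v0=A3 v1=A4 (P8)
  R4 @ bar2.2: B3/F4 TT untreated
  R7 @ bar2.2: B3->F4 leap 6st
  R4 @ bar4.0: G3/F4 m7 untreated
  R4 @ bar5.0: A3/D4 P4 untreated
  R4 @ bar6.0: G3/F4 m7 untreated
  R8 @ bar7.0: penult P5 not 3rd/6th
  R2 @ bar8.0: G3/B3 M3 -> A3/A4 P8 similar
  R7 @ bar8.0: B3->A4 leap 10st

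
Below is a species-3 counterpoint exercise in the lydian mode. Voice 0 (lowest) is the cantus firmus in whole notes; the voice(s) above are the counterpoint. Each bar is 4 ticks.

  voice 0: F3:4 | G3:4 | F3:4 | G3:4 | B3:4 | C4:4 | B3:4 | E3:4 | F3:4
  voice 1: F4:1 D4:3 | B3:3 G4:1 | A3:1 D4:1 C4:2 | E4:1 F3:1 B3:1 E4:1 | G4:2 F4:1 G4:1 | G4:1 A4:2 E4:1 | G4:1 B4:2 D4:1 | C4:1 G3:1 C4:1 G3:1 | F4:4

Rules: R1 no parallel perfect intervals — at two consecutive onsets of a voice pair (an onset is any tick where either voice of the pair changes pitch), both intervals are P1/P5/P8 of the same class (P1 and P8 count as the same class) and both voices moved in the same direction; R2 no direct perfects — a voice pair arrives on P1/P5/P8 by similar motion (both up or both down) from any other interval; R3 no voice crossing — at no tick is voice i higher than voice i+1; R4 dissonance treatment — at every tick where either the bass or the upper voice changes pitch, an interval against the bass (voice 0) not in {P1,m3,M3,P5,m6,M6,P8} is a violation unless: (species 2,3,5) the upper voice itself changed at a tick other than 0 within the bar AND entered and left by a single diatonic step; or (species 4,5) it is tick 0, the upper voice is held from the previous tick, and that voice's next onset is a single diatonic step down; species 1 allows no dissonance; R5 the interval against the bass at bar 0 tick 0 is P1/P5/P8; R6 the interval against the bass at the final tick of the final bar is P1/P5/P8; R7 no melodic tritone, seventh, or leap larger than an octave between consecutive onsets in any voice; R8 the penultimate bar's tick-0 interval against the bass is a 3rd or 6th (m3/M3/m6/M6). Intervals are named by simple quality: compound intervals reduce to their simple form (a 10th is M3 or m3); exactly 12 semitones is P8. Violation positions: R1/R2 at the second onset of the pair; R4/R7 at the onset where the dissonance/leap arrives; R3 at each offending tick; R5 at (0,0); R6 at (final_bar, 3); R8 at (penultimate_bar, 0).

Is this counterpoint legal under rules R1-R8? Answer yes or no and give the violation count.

No (7 violations)

bar 0: v0=F3 v1=F4 (P8)
bar 1: v0=G3 v1=B3 (M3)
bar 2: v0=F3 v1=A3 (M3)
bar 3: v0=G3 v1=E4 (M6)
bar 4: v0=B3 v1=G4 (m6)
bar 5: v0=C4 v1=G4 (P5)
bar 6: v0=B3 v1=G4 (m6)
bar 7: v0=E3 v1=C4 (m6)
bar 8: v0=F3 v1=F4 (P8)
  R7 @ bar2.0: G4->A3 leap 10st
  R3 @ bar3.1: G3 above F3
  R4 @ bar3.1: G3/F3 M2 untreated
  R7 @ bar3.1: E4->F3 leap 11st
  R7 @ bar3.2: F3->B3 leap 6st
  R2 @ bar8.0: E3/G3 m3 -> F3/F4 P8 similar
  R7 @ bar8.0: G3->F4 leap 10st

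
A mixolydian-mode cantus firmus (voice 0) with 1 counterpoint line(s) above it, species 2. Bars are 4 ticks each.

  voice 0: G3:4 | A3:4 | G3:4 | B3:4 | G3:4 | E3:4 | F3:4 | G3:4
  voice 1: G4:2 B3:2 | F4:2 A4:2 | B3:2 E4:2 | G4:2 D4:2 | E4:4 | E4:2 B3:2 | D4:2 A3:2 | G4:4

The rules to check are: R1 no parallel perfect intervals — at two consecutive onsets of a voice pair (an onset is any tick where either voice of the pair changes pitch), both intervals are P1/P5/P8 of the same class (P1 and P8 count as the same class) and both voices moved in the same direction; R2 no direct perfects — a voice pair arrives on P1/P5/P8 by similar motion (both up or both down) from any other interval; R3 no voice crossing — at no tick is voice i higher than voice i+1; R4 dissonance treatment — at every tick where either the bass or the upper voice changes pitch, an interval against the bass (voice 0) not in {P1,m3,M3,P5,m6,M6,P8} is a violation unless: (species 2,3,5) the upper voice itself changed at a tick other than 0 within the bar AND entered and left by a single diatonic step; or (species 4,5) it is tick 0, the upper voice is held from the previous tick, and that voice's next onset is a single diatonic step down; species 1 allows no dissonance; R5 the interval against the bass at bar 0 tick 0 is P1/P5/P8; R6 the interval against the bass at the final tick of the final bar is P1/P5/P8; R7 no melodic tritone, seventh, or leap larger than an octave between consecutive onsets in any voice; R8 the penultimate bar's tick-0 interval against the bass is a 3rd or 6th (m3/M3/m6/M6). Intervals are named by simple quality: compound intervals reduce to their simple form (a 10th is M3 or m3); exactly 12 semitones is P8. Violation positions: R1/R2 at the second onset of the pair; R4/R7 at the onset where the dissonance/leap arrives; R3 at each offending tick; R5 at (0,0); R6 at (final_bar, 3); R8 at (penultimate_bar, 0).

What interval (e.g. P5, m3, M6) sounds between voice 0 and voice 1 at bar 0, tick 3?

M3

voice 0=G3 voice 1=B3 -> M3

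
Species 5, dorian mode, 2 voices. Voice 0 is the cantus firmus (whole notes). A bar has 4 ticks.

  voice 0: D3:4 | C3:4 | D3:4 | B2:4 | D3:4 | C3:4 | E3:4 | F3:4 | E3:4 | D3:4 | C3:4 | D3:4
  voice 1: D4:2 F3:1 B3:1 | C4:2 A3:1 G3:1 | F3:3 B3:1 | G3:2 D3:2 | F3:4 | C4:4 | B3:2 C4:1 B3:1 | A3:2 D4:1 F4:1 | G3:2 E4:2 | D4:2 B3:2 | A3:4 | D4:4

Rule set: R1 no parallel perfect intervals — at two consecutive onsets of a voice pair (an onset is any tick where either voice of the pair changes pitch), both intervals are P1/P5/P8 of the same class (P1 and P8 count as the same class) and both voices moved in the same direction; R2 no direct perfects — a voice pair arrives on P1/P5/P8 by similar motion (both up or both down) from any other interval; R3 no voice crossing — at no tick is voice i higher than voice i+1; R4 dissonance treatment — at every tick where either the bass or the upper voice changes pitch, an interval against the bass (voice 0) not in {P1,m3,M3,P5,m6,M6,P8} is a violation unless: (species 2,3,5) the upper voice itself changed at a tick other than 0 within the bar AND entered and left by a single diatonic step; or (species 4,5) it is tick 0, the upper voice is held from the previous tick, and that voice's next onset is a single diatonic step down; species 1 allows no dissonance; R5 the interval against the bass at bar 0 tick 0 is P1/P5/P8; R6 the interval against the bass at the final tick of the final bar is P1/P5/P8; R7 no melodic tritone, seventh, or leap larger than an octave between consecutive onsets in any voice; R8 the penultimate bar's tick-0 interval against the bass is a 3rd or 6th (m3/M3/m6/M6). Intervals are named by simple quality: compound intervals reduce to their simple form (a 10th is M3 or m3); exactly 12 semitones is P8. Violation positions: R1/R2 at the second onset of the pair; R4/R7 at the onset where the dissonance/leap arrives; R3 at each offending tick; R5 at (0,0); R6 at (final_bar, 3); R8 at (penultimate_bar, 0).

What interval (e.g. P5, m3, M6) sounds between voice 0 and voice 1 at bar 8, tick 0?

voice 0=E3 voice 1=G3 -> m3

m3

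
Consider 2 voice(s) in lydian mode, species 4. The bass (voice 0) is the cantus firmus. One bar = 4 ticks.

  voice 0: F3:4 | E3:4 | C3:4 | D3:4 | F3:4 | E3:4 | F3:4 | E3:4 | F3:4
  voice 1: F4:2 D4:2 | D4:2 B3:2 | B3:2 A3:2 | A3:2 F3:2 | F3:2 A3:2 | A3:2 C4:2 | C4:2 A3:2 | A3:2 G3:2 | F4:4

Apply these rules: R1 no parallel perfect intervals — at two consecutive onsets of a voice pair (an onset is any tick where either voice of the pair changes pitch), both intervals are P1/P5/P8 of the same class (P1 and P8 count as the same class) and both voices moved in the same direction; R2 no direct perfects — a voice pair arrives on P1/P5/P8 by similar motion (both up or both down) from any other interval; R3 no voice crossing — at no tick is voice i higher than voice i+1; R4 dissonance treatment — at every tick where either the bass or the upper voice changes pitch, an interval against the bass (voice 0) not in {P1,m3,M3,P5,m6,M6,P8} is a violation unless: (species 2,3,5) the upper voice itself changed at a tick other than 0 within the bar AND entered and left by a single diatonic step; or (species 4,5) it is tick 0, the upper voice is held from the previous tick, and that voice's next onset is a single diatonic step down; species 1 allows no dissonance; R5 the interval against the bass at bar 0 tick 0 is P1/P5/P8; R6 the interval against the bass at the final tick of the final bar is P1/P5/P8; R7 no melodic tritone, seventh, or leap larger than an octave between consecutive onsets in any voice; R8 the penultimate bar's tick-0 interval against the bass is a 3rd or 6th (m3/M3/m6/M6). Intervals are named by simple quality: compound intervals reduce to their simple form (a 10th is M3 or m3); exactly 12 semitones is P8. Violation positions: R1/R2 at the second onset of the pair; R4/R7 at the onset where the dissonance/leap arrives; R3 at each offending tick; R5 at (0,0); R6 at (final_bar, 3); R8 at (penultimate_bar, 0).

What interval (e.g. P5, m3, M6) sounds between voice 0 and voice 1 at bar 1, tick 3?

voice 0=E3 voice 1=B3 -> P5

P5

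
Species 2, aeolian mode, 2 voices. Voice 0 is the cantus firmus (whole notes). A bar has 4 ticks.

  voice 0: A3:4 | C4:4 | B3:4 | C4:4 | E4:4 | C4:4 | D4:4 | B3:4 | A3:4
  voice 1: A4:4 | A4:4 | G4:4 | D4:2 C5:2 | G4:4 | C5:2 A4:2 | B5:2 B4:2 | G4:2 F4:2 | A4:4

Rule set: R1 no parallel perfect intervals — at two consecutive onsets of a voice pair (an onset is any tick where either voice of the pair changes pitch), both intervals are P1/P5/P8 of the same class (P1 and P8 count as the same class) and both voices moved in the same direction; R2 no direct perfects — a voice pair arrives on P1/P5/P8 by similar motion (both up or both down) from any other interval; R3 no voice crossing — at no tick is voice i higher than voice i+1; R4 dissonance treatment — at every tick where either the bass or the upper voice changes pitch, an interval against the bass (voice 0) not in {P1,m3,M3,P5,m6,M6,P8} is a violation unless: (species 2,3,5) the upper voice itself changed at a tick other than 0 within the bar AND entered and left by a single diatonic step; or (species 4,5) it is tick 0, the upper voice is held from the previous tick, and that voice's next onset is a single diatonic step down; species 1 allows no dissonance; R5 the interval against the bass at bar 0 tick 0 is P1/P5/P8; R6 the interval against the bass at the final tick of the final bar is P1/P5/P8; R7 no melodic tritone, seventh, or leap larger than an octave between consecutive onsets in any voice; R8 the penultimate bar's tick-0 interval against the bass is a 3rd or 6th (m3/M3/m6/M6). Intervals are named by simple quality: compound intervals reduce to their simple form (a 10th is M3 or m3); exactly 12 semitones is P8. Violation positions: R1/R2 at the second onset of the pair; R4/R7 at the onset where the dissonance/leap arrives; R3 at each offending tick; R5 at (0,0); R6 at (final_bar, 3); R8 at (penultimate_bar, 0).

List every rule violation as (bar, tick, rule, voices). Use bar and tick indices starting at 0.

(3, 0, R4, (0, 1))
(3, 2, R7, (1,))
(6, 0, R7, (1,))
(7, 2, R4, (0, 1))

bar 0: v0=A3 v1=A4 downbeat P8
bar 1: v0=C4 v1=A4 downbeat M6
bar 2: v0=B3 v1=G4 downbeat m6
bar 3: v0=C4 v1=D4 downbeat M2
bar 4: v0=E4 v1=G4 downbeat m3
bar 5: v0=C4 v1=C5 downbeat P8
bar 6: v0=D4 v1=B5 downbeat M6
bar 7: v0=B3 v1=G4 downbeat m6
bar 8: v0=A3 v1=A4 downbeat P8
  -> R4 @ bar 3 tick 0 v(0, 1): C4/D4 M2 untreated
  -> R7 @ bar 3 tick 2 v(1,): D4->C5 leap 10st
  -> R7 @ bar 6 tick 0 v(1,): A4->B5 leap 14st
  -> R4 @ bar 7 tick 2 v(0, 1): B3/F4 TT untreated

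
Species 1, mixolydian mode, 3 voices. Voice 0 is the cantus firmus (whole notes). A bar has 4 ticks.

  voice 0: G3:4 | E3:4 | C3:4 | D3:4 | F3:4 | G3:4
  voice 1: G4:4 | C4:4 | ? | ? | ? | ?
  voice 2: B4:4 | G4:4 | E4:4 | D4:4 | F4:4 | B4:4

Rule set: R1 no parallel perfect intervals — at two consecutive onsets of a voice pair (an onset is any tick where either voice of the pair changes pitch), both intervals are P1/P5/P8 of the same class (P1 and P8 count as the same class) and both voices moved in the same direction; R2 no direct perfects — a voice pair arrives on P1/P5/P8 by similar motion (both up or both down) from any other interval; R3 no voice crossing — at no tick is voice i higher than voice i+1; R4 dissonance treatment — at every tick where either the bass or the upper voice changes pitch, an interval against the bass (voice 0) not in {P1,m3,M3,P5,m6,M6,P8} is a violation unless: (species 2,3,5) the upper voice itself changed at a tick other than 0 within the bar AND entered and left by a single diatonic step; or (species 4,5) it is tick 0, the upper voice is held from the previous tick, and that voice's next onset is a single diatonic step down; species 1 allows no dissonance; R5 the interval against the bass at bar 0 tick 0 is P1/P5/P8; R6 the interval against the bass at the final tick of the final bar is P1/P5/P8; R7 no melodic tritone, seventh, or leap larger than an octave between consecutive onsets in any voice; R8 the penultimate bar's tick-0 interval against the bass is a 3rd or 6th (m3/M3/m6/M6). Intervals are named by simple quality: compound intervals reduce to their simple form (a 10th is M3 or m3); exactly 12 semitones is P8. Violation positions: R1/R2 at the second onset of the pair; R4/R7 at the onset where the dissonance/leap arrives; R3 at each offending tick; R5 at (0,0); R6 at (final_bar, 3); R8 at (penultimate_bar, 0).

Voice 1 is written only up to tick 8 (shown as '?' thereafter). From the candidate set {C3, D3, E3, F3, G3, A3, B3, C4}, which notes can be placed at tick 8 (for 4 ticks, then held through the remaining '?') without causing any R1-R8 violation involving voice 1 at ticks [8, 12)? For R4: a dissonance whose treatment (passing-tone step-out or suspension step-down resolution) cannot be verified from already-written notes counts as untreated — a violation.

{C4}

C3: violates R2
D3: violates R4,R7
E3: violates R2
F3: violates R4
G3: violates R2
A3: violates R1
B3: violates R4
C4: legal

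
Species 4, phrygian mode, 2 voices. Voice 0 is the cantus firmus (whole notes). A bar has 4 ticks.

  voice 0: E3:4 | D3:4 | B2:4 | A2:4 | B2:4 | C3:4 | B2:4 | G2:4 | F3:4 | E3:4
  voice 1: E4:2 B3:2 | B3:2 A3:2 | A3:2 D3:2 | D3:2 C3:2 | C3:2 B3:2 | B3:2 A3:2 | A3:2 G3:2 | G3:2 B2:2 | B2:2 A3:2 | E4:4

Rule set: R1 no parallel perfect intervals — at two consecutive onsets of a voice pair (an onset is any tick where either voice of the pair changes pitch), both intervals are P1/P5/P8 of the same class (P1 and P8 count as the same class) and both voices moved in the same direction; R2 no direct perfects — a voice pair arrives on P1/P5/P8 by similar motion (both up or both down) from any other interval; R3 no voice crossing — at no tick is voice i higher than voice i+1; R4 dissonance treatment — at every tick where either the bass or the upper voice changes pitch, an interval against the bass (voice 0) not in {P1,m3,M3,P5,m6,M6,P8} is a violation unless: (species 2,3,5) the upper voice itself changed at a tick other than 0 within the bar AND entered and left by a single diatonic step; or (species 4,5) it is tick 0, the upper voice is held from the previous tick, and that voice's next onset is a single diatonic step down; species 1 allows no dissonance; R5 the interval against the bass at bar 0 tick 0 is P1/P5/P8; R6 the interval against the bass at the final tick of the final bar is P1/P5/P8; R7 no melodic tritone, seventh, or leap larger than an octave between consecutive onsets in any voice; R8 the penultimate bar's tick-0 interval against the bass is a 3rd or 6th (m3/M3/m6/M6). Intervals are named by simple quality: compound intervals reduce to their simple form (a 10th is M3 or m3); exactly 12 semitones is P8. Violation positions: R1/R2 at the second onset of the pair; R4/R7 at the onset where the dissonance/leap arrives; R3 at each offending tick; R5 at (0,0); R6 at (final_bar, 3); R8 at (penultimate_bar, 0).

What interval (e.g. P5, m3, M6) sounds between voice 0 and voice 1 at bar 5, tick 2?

voice 0=C3 voice 1=A3 -> M6

M6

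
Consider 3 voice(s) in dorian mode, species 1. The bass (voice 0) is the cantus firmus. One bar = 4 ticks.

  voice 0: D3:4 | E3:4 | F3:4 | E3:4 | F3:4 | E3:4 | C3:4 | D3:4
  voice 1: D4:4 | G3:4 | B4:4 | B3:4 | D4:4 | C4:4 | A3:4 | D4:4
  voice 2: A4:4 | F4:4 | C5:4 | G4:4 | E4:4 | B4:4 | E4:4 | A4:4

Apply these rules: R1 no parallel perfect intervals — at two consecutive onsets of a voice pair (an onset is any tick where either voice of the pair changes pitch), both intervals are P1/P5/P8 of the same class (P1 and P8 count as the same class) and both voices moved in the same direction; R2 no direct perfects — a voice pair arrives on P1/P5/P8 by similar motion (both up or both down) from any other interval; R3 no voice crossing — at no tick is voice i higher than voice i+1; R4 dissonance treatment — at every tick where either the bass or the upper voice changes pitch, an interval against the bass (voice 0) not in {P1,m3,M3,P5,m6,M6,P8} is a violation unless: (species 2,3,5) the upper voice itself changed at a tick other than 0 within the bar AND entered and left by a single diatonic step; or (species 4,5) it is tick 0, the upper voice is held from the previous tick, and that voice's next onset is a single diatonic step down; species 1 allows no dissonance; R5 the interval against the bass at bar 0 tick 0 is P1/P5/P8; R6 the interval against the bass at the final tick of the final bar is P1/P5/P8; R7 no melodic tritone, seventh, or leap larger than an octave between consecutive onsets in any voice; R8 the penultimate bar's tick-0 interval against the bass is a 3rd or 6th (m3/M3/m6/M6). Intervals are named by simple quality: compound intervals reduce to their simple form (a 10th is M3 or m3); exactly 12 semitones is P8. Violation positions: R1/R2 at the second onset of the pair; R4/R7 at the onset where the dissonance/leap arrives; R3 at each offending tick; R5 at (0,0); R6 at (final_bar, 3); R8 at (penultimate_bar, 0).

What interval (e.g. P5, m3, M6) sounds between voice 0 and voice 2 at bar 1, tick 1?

voice 0=E3 voice 2=F4 -> m2

m2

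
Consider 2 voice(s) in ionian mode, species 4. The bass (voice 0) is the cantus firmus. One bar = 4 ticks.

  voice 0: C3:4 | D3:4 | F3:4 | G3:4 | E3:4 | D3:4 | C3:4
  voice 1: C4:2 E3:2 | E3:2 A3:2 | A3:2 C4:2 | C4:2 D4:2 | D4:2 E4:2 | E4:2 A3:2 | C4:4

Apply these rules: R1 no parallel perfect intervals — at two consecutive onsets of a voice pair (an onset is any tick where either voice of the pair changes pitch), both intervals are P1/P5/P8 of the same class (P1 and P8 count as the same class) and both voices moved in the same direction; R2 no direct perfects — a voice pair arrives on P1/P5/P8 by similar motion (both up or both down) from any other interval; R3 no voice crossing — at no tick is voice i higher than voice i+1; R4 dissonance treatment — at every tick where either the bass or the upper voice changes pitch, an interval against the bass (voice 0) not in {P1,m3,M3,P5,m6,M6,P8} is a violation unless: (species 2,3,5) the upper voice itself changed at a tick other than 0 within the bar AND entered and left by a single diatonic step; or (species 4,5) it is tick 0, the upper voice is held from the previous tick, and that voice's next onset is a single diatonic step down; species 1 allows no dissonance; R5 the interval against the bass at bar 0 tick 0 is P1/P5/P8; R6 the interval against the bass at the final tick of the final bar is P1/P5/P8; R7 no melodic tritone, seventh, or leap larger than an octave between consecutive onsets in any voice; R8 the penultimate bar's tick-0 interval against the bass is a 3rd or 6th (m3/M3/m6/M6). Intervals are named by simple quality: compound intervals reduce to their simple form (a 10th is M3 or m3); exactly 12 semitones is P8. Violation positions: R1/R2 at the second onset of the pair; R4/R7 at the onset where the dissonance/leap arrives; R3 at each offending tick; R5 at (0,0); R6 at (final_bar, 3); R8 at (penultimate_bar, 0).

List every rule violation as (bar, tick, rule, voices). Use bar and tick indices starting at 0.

(1, 0, R4, (0, 1))
(3, 0, R4, (0, 1))
(4, 0, R4, (0, 1))
(5, 0, R4, (0, 1))
(5, 0, R8, (0, 1))

bar 0: v0=C3 v1=C4 downbeat P8
bar 1: v0=D3 v1=E3 downbeat M2
bar 2: v0=F3 v1=A3 downbeat M3
bar 3: v0=G3 v1=C4 downbeat P4
bar 4: v0=E3 v1=D4 downbeat m7
bar 5: v0=D3 v1=E4 downbeat M2
bar 6: v0=C3 v1=C4 downbeat P8
  -> R4 @ bar 1 tick 0 v(0, 1): D3/E3 M2 untreated
  -> R4 @ bar 3 tick 0 v(0, 1): G3/C4 P4 untreated
  -> R4 @ bar 4 tick 0 v(0, 1): E3/D4 m7 untreated
  -> R4 @ bar 5 tick 0 v(0, 1): D3/E4 M2 untreated
  -> R8 @ bar 5 tick 0 v(0, 1): penult M2 not 3rd/6th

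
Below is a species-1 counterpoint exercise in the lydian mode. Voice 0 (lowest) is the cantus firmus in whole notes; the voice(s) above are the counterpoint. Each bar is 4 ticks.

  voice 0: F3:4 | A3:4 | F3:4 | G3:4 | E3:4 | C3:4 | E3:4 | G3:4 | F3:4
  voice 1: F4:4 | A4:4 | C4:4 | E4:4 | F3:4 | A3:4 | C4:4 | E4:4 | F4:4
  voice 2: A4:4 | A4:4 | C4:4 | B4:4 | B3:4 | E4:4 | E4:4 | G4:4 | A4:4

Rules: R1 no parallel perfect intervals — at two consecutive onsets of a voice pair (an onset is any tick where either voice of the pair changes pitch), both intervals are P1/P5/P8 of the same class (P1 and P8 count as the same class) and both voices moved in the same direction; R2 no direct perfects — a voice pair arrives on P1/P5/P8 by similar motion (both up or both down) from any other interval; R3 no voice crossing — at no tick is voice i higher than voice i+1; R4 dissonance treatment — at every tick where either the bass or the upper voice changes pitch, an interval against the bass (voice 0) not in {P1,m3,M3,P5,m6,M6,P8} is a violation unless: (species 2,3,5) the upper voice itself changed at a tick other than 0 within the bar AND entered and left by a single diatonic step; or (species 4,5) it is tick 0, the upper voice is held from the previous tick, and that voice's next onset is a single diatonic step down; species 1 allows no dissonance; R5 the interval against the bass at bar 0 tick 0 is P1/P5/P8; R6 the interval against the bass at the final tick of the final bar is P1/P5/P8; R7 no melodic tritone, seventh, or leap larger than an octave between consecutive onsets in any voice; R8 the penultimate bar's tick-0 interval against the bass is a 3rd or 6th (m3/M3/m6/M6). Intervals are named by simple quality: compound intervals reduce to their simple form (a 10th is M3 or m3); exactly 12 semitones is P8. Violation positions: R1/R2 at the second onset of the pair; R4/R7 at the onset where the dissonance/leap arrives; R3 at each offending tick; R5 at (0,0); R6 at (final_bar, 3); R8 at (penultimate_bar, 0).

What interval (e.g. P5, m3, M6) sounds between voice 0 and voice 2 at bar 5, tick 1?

voice 0=C3 voice 2=E4 -> M3

M3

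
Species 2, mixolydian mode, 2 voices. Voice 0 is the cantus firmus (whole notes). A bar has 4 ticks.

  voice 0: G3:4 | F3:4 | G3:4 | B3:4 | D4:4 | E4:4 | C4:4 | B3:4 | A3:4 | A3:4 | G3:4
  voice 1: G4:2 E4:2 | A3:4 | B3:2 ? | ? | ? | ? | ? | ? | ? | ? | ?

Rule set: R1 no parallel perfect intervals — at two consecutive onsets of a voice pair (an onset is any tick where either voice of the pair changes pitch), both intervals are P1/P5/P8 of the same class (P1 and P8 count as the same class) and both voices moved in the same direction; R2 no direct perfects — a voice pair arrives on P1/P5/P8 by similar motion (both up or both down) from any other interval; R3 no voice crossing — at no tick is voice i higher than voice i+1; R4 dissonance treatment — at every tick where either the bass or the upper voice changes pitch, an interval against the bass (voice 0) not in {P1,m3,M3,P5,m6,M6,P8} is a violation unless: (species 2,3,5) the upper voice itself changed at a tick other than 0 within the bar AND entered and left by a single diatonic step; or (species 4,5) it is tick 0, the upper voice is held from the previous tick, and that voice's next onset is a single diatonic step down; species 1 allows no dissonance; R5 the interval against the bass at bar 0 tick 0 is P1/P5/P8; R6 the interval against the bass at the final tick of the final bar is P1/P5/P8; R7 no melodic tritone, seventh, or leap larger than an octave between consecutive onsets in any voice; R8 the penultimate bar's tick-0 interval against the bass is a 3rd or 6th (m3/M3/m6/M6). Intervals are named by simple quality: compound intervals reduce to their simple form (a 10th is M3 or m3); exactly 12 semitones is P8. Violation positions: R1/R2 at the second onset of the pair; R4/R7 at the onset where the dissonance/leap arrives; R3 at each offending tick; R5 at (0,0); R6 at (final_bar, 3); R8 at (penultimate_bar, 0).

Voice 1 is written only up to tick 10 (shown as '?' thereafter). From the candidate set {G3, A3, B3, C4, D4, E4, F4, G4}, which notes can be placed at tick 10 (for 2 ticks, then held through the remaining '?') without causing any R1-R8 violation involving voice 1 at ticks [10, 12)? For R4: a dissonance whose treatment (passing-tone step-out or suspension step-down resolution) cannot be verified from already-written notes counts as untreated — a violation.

G3: legal
A3: violates R4
B3: legal
C4: violates R4
D4: legal
E4: legal
F4: violates R4,R7
G4: legal

{B3, D4, E4, G3, G4}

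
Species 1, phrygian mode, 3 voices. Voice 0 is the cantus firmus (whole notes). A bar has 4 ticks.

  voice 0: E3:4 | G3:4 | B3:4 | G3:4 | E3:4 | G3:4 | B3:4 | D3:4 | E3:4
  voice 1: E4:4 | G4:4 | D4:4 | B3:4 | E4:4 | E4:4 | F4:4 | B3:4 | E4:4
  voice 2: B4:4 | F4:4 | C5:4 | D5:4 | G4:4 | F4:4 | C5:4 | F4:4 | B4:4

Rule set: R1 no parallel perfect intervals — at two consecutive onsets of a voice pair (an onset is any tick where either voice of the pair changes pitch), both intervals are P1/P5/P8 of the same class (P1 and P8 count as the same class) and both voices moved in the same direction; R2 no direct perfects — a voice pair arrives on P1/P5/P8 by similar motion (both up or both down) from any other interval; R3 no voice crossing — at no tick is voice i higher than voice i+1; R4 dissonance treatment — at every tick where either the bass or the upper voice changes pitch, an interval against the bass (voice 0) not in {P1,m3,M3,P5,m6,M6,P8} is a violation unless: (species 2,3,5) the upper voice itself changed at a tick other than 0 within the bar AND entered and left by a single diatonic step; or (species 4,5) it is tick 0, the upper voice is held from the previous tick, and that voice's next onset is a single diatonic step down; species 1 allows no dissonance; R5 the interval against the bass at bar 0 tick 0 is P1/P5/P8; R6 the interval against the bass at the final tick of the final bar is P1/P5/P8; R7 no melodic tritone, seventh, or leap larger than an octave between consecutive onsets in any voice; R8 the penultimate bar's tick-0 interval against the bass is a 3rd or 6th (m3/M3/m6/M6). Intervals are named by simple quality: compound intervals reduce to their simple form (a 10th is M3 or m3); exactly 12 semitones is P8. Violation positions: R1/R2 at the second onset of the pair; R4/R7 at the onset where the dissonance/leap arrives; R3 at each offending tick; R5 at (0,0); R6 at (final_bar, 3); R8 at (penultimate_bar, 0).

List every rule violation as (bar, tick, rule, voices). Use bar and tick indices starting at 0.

bar 0: v0=E3 v1=E4 v2=B4 downbeat P5
bar 1: v0=G3 v1=G4 v2=F4 downbeat m7
bar 2: v0=B3 v1=D4 v2=C5 downbeat m2
bar 3: v0=G3 v1=B3 v2=D5 downbeat P5
bar 4: v0=E3 v1=E4 v2=G4 downbeat m3
bar 5: v0=G3 v1=E4 v2=F4 downbeat m7
bar 6: v0=B3 v1=F4 v2=C5 downbeat m2
bar 7: v0=D3 v1=B3 v2=F4 downbeat m3
bar 8: v0=E3 v1=E4 v2=B4 downbeat P5
  -> R1 @ bar 1 tick 0 v(0, 1): E3/E4 P8 -> G3/G4 P8 similar
  -> R3 @ bar 1 tick 0 v(1, 2): G4 above F4
  -> R4 @ bar 1 tick 0 v(0, 2): G3/F4 m7 untreated
  -> R7 @ bar 1 tick 0 v(2,): B4->F4 leap 6st
  -> R3 @ bar 1 tick 1 v(1, 2): G4 above F4
  -> R3 @ bar 1 tick 2 v(1, 2): G4 above F4
  -> R3 @ bar 1 tick 3 v(1, 2): G4 above F4
  -> R4 @ bar 2 tick 0 v(0, 2): B3/C5 m2 untreated
  -> R4 @ bar 5 tick 0 v(0, 2): G3/F4 m7 untreated
  -> R2 @ bar 6 tick 0 v(1, 2): E4/F4 m2 -> F4/C5 P5 similar
  -> R4 @ bar 6 tick 0 v(0, 1): B3/F4 TT untreated
  -> R4 @ bar 6 tick 0 v(0, 2): B3/C5 m2 untreated
  -> R7 @ bar 7 tick 0 v(1,): F4->B3 leap 6st
  -> R2 @ bar 8 tick 0 v(0, 1): D3/B3 M6 -> E3/E4 P8 similar
  -> R2 @ bar 8 tick 0 v(0, 2): D3/F4 m3 -> E3/B4 P5 similar
  -> R2 @ bar 8 tick 0 v(1, 2): B3/F4 TT -> E4/B4 P5 similar
  -> R7 @ bar 8 tick 0 v(2,): F4->B4 leap 6st

(1, 0, R1, (0, 1))
(1, 0, R3, (1, 2))
(1, 0, R4, (0, 2))
(1, 0, R7, (2,))
(1, 1, R3, (1, 2))
(1, 2, R3, (1, 2))
(1, 3, R3, (1, 2))
(2, 0, R4, (0, 2))
(5, 0, R4, (0, 2))
(6, 0, R2, (1, 2))
(6, 0, R4, (0, 1))
(6, 0, R4, (0, 2))
(7, 0, R7, (1,))
(8, 0, R2, (0, 1))
(8, 0, R2, (0, 2))
(8, 0, R2, (1, 2))
(8, 0, R7, (2,))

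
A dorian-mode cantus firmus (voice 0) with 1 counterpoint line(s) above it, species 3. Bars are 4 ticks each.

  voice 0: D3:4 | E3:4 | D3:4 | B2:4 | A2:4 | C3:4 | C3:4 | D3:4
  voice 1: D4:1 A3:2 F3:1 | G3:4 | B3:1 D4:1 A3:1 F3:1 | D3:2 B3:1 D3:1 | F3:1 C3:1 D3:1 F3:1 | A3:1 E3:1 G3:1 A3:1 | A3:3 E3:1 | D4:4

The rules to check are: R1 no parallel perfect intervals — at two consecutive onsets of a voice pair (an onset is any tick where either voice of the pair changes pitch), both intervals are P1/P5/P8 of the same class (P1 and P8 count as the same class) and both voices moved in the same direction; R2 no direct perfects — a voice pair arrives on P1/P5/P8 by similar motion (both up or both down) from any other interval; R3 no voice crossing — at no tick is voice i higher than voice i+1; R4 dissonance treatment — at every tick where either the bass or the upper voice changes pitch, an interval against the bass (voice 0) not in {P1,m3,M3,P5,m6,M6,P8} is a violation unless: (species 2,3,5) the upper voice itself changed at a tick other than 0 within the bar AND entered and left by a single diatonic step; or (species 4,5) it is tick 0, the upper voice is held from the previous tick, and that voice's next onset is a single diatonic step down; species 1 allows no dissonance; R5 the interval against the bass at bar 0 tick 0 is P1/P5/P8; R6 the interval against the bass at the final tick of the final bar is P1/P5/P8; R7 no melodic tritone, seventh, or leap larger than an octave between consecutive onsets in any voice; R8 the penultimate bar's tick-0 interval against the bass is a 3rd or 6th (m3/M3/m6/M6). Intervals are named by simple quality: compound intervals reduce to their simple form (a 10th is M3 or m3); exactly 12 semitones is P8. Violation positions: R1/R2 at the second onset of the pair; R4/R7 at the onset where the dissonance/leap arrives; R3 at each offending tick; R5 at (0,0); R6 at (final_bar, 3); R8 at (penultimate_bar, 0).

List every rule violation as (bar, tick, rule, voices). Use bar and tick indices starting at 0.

(4, 2, R4, (0, 1))
(7, 0, R2, (0, 1))
(7, 0, R7, (1,))

bar 0: v0=D3 v1=D4 downbeat P8
bar 1: v0=E3 v1=G3 downbeat m3
bar 2: v0=D3 v1=B3 downbeat M6
bar 3: v0=B2 v1=D3 downbeat m3
bar 4: v0=A2 v1=F3 downbeat m6
bar 5: v0=C3 v1=A3 downbeat M6
bar 6: v0=C3 v1=A3 downbeat M6
bar 7: v0=D3 v1=D4 downbeat P8
  -> R4 @ bar 4 tick 2 v(0, 1): A2/D3 P4 untreated
  -> R2 @ bar 7 tick 0 v(0, 1): C3/E3 M3 -> D3/D4 P8 similar
  -> R7 @ bar 7 tick 0 v(1,): E3->D4 leap 10st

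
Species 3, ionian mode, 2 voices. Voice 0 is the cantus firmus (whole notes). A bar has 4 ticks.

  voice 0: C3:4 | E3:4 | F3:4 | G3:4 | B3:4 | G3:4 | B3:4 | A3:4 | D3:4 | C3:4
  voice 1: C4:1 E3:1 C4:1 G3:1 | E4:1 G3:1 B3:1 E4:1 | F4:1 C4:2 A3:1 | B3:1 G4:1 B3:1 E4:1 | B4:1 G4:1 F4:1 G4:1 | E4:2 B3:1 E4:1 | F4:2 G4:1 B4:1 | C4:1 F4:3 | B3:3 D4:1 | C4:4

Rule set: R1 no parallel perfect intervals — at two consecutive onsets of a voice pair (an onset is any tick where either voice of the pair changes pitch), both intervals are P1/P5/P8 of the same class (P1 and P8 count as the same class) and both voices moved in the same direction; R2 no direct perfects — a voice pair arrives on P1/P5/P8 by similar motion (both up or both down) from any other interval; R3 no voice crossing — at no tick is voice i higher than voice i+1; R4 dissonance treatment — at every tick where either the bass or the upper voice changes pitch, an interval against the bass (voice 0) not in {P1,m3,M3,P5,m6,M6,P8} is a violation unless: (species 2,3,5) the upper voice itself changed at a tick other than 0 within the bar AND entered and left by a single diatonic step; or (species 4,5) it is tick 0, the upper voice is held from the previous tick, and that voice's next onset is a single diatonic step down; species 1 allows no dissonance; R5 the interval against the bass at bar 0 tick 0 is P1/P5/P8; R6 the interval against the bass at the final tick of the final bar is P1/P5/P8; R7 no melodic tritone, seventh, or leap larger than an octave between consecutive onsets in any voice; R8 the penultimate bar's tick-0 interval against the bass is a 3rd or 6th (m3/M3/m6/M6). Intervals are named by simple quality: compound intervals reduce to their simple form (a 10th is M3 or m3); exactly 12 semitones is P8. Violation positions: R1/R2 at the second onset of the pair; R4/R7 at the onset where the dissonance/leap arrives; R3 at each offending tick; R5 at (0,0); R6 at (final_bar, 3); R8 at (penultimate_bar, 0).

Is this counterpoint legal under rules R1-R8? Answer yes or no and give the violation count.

bar 0: v0=C3 v1=C4 (P8)
bar 1: v0=E3 v1=E4 (P8)
bar 2: v0=F3 v1=F4 (P8)
bar 3: v0=G3 v1=B3 (M3)
bar 4: v0=B3 v1=B4 (P8)
bar 5: v0=G3 v1=E4 (M6)
bar 6: v0=B3 v1=F4 (TT)
bar 7: v0=A3 v1=C4 (m3)
bar 8: v0=D3 v1=B3 (M6)
bar 9: v0=C3 v1=C4 (P8)
  R2 @ bar1.0: C3/G3 P5 -> E3/E4 P8 similar
  R1 @ bar2.0: E3/E4 P8 -> F3/F4 P8 similar
  R2 @ bar4.0: G3/E4 M6 -> B3/B4 P8 similar
  R4 @ bar6.0: B3/F4 TT untreated
  R7 @ bar7.0: B4->C4 leap 11st
  R7 @ bar8.0: F4->B3 leap 6st
  R1 @ bar9.0: D3/D4 P8 -> C3/C4 P8 similar

No (7 violations)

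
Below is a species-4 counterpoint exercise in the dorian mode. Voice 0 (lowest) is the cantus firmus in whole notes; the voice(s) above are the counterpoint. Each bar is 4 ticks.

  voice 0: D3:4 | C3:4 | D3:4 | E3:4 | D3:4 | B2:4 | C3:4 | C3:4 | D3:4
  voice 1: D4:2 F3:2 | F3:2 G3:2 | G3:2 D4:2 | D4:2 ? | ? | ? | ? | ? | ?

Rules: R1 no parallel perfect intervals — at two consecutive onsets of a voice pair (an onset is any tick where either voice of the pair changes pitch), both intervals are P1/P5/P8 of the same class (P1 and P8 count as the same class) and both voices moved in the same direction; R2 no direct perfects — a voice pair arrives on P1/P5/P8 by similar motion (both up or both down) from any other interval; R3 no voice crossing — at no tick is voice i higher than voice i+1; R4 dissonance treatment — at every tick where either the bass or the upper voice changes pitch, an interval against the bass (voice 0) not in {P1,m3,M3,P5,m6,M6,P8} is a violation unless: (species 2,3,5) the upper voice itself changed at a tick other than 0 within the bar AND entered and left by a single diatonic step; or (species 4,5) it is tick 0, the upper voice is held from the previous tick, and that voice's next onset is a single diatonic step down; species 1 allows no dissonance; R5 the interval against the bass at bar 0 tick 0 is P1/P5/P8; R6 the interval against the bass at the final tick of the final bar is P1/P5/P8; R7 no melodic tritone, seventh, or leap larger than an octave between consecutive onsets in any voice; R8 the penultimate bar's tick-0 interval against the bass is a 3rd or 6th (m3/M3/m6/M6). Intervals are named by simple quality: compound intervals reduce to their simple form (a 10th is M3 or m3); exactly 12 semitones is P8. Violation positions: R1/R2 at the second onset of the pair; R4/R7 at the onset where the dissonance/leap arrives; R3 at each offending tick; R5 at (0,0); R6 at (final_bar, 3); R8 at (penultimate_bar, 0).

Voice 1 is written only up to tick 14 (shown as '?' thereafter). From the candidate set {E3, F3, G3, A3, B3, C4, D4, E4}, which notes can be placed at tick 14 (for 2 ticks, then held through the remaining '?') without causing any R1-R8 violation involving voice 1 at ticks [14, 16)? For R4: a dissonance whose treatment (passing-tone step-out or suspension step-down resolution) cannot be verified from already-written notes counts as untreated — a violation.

E3: violates R7
F3: violates R4
G3: legal
A3: violates R4
B3: legal
C4: legal
D4: legal
E4: legal

{B3, C4, D4, E4, G3}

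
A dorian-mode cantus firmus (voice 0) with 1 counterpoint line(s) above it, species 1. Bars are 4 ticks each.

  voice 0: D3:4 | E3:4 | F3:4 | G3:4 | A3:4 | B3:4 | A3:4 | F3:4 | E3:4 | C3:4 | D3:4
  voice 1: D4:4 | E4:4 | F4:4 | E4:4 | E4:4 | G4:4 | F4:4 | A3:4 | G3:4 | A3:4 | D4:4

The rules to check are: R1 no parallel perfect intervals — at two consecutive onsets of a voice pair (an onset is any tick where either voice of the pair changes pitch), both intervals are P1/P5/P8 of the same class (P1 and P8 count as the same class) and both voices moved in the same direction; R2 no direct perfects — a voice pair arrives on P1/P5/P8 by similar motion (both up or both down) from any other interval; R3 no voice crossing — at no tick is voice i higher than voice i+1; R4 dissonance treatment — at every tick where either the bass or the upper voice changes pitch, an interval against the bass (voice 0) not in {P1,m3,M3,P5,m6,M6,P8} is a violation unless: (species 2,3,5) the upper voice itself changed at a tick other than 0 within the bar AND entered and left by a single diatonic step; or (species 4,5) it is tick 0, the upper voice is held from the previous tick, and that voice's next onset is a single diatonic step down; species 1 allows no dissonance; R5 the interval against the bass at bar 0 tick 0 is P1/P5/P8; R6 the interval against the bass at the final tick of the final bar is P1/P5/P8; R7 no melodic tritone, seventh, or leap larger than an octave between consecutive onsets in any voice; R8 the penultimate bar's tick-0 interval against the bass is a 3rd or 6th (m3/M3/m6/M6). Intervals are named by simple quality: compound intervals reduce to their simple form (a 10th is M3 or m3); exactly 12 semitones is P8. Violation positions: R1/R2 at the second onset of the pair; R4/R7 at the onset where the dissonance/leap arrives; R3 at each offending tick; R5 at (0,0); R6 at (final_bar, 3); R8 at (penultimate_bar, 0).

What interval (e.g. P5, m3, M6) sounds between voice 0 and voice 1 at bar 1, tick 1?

P8

voice 0=E3 voice 1=E4 -> P8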